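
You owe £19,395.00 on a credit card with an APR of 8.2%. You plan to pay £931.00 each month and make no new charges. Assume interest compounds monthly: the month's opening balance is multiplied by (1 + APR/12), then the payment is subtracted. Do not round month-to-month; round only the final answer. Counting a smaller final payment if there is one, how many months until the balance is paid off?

Monthly rate r = 8.2%/12 = 0.683333% = 0.00683333.
Recurrence: B ← B·(1+r) − £931.00.
Month 1: interest £132.53; balance after payment £18,596.53.
Month 2: interest £127.08; balance after payment £17,792.61.
Closed form: n = −ln(1 − rB₀/P)/ln(1+r) = −ln(0.85765)/ln(1.00683) ≈ 22.550, so the balance reaches zero during payment 23.

23 payments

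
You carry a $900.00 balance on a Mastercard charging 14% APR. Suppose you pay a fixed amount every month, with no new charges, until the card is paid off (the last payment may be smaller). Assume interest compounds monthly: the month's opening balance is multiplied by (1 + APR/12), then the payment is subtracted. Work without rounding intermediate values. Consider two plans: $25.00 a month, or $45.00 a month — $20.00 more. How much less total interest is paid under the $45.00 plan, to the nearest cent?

Monthly rate r = 14%/12 = 1.16667% = 0.0116667.
At $25.00/mo: n = ⌈−ln(1 − rB₀/P)/ln(1+r)⌉ = 47 payments (last $24.07); total interest = total paid − $900.00 = $274.07.
At $45.00/mo: 23 payments (last $40.84); total interest $130.84.
Interest saved = $274.07 − $130.84 = $143.23.

$143.23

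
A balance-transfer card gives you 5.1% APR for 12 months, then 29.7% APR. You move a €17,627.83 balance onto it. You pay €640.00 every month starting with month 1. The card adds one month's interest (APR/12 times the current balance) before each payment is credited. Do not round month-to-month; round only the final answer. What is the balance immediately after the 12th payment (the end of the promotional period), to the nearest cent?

€10,686.08

Promo months 1–12 at r₀ = 5.1%/12 = 0.00425; months 13+ at r₁ = 29.7%/12 = 0.02475.
After month 12: iterate B ← B·(1+r₀) − €640.00 for 12 months → €10,686.08.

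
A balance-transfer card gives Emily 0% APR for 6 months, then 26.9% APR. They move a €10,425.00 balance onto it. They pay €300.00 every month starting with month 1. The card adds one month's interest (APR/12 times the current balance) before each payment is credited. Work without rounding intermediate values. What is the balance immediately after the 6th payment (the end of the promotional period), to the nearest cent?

Promo months 1–6 at r₀ = 0%/12 = 0; months 7+ at r₁ = 26.9%/12 = 0.0224167.
After month 6 (no interest yet): B = €10,425.00 − 6·€300.00 = €8,625.00.

€8,625.00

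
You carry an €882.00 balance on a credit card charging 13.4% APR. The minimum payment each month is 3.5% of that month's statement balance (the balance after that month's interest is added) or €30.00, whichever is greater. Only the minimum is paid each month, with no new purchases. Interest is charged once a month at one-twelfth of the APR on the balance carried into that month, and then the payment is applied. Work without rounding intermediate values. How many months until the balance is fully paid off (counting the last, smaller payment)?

Monthly rate r = 13.4%/12 = 1.11667% = 0.0111667.
While 3.5% of the post-interest balance exceeds €30.00, each month B ← (B·(1+r))·(1 − 0.035), i.e. B shrinks by the factor (1+r)·0.965 = 0.97578.
This holds for months 1–2. Entering month 3 the balance is €839.79; 3.5% of the post-interest balance is now below €30.00, so the flat €30.00 minimum applies from here.
From month 3 a fixed €30.00 at rate r clears €839.79 in 34 more payments. Total: 2 + 34 = 36 months.

36 months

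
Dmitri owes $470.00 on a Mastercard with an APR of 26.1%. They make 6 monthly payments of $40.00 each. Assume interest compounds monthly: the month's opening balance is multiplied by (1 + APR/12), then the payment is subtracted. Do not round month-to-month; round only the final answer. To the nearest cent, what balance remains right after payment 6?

Monthly rate r = 26.1%/12 = 2.175% = 0.02175.
Each month: B ← B·(1+r) − $40.00.
Month 1: interest $10.22; balance after payment $440.22.
Month 2: interest $9.57; balance after payment $409.80.
Month 3: interest $8.91; balance after payment $378.71.
Month 4: interest $8.24; balance after payment $346.95.
Month 5: interest $7.55; balance after payment $314.49.
Month 6: interest $6.84; balance after payment $281.33.

$281.33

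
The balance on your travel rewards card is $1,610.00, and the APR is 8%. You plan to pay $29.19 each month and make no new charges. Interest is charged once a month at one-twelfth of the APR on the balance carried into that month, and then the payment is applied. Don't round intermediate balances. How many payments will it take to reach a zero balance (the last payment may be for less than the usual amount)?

Monthly rate r = 8%/12 = 0.666667% = 0.00666667.
Recurrence: B ← B·(1+r) − $29.19.
Month 1: interest $10.73; balance after payment $1,591.54.
Month 2: interest $10.61; balance after payment $1,572.96.
Closed form: n = −ln(1 − rB₀/P)/ln(1+r) = −ln(0.63229)/ln(1.00667) ≈ 68.989, so the balance reaches zero during payment 69.

69 payments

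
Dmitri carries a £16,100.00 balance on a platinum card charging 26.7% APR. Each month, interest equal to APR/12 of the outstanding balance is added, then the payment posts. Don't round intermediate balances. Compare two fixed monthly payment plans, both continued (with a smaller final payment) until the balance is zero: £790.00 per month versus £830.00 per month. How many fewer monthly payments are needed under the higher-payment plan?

2 fewer payments

Monthly rate r = 26.7%/12 = 2.225% = 0.02225.
At £790.00/mo: n = ⌈−ln(1 − rB₀/P)/ln(1+r)⌉ = 28 payments (last £359.86); total interest = total paid − £16,100.00 = £5,589.86.
At £830.00/mo: 26 payments (last £559.15); total interest £5,209.15.
Payments saved = 28 − 26 = 2.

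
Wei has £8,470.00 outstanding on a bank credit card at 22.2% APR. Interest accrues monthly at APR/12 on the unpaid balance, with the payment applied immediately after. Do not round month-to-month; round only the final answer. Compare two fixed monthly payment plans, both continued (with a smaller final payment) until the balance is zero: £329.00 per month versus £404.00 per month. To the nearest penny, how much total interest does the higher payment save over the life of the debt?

£791.76

Monthly rate r = 22.2%/12 = 1.85% = 0.0185.
At £329.00/mo: n = ⌈−ln(1 − rB₀/P)/ln(1+r)⌉ = 36 payments (last £94.09); total interest = total paid − £8,470.00 = £3,139.09.
At £404.00/mo: 27 payments (last £313.33); total interest £2,347.33.
Interest saved = £3,139.09 − £2,347.33 = £791.76.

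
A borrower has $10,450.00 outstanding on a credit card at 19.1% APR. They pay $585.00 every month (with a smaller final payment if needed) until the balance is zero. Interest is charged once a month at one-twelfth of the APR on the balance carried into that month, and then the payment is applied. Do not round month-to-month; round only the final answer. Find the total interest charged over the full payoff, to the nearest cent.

$1,943.46

Monthly rate r = 19.1%/12 = 1.59167% = 0.0159167.
Payoff takes n = ⌈−ln(1 − rB₀/P)/ln(1+r)⌉ = ⌈21.184⌉ = 22 payments; the last is $108.46.
Total paid = 21·$585.00 + $108.46 = $12,393.46.
Total interest = total paid − principal = $12,393.46 − $10,450.00 = $1,943.46.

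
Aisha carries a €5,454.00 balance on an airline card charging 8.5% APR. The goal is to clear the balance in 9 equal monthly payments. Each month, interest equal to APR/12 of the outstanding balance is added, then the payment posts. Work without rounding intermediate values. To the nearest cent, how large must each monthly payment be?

Monthly rate r = 8.5%/12 = 0.708333% = 0.00708333.
Level-payment amortization: P = B₀·r / (1 − (1+r)^(−n)) = 5454.00·0.00708333 / (1 − 1.00708^(−9)).
Denominator 1 − (1+r)^(−9) = 0.0615496044.
P = 38.6325 / 0.0615496044 ≈ 627.66.

€627.66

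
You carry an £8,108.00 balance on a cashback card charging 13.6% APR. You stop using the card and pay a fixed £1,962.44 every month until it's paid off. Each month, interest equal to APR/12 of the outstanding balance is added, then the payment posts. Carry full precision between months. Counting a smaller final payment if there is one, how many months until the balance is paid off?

Monthly rate r = 13.6%/12 = 1.13333% = 0.0113333.
Recurrence: B ← B·(1+r) − £1,962.44.
Month 1: interest £91.89; balance after payment £6,237.45.
Month 2: interest £70.69; balance after payment £4,345.70.
Month 3: interest £49.25; balance after payment £2,432.51.
Month 4: interest £27.57; balance after payment £497.64.
Month 5: interest £5.64; balance after payment £0.00.

5 months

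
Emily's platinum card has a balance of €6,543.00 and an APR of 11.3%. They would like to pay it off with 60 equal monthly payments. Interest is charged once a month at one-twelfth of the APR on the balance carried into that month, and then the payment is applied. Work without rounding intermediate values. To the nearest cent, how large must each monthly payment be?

€143.24

Monthly rate r = 11.3%/12 = 0.941667% = 0.00941667.
Level-payment amortization: P = B₀·r / (1 − (1+r)^(−n)) = 6543.00·0.00941667 / (1 − 1.00942^(−60)).
Denominator 1 − (1+r)^(−60) = 0.430135334.
P = 61.6133 / 0.430135334 ≈ 143.24.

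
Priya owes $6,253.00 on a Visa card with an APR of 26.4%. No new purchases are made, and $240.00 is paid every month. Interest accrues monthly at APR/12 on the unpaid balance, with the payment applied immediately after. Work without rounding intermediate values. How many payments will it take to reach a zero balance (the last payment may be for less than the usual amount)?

40 months

Monthly rate r = 26.4%/12 = 2.2% = 0.022.
Recurrence: B ← B·(1+r) − $240.00.
Month 1: interest $137.57; balance after payment $6,150.57.
Month 2: interest $135.31; balance after payment $6,045.88.
Closed form: n = −ln(1 − rB₀/P)/ln(1+r) = −ln(0.42681)/ln(1.022) ≈ 39.125, so the balance reaches zero during payment 40.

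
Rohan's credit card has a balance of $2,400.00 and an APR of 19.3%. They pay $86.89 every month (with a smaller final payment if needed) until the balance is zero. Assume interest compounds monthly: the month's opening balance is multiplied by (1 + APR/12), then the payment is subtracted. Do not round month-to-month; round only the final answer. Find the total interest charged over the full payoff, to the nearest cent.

Monthly rate r = 19.3%/12 = 1.60833% = 0.0160833.
Payoff takes n = ⌈−ln(1 − rB₀/P)/ln(1+r)⌉ = ⌈36.816⌉ = 37 payments; the last is $71.04.
Total paid = 36·$86.89 + $71.04 = $3,199.08.
Total interest = total paid − principal = $3,199.08 − $2,400.00 = $799.08.

$799.08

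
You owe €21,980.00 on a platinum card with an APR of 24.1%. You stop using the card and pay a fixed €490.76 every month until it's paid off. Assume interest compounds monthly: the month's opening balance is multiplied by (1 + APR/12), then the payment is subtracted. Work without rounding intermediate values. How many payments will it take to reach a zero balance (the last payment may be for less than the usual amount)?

Monthly rate r = 24.1%/12 = 2.00833% = 0.0200833.
Recurrence: B ← B·(1+r) − €490.76.
Month 1: interest €441.43; balance after payment €21,930.67.
Month 2: interest €440.44; balance after payment €21,880.35.
Closed form: n = −ln(1 − rB₀/P)/ln(1+r) = −ln(0.10051)/ln(1.02008) ≈ 115.541, so the balance reaches zero during payment 116.

116 months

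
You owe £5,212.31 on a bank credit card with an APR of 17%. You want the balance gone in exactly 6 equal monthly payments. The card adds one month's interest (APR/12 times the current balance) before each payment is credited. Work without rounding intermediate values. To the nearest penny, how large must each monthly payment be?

Monthly rate r = 17%/12 = 1.41667% = 0.0141667.
Level-payment amortization: P = B₀·r / (1 − (1+r)^(−n)) = 5212.31·0.0141667 / (1 − 1.01417^(−6)).
Denominator 1 − (1+r)^(−6) = 0.0809396993.
P = 73.8411 / 0.0809396993 ≈ 912.30.

£912.30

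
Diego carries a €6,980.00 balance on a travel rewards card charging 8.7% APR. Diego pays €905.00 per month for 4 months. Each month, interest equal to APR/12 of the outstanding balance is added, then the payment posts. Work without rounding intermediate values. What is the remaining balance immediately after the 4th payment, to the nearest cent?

€3,525.07

Monthly rate r = 8.7%/12 = 0.725% = 0.00725.
Each month: B ← B·(1+r) − €905.00.
Month 1: interest €50.60; balance after payment €6,125.60.
Month 2: interest €44.41; balance after payment €5,265.02.
Month 3: interest €38.17; balance after payment €4,398.19.
Month 4: interest €31.89; balance after payment €3,525.07.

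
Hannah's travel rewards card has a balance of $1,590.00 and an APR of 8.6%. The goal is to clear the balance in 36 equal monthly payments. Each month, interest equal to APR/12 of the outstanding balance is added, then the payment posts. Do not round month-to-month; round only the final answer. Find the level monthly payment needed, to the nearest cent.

Monthly rate r = 8.6%/12 = 0.716667% = 0.00716667.
Level-payment amortization: P = B₀·r / (1 − (1+r)^(−n)) = 1590.00·0.00716667 / (1 − 1.00717^(−36)).
Denominator 1 − (1+r)^(−36) = 0.226693571.
P = 11.395 / 0.226693571 ≈ 50.27.

$50.27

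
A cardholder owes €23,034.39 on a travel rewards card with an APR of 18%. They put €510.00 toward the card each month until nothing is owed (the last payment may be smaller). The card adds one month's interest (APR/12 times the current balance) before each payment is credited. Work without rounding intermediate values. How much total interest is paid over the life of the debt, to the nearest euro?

€15,728

Monthly rate r = 18%/12 = 1.5% = 0.015.
Payoff takes n = ⌈−ln(1 − rB₀/P)/ln(1+r)⌉ = ⌈76.004⌉ = 77 payments; the last is €2.14.
Total paid = 76·€510.00 + €2.14 = €38,762.14.
Total interest = total paid − principal = €38,762.14 − €23,034.39 = €15,727.75.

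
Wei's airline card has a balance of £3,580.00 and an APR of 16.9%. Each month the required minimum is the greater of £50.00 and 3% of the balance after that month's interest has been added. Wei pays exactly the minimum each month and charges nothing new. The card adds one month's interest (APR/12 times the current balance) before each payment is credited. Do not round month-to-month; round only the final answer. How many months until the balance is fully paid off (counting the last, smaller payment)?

92 months

Monthly rate r = 16.9%/12 = 1.40833% = 0.0140833.
While 3% of the post-interest balance exceeds £50.00, each month B ← (B·(1+r))·(1 − 0.03), i.e. B shrinks by the factor (1+r)·0.97 = 0.98366.
This holds for months 1–48. Entering month 49 the balance is £1,623.53; 3% of the post-interest balance is now below £50.00, so the flat £50.00 minimum applies from here.
From month 49 a fixed £50.00 at rate r clears £1,623.53 in 44 more payments. Total: 48 + 44 = 92 months.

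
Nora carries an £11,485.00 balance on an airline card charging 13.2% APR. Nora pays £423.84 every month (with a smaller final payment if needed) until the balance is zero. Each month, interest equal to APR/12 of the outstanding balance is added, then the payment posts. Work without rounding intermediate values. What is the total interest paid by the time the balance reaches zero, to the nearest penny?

£2,227.45

Monthly rate r = 13.2%/12 = 1.1% = 0.011.
Payoff takes n = ⌈−ln(1 − rB₀/P)/ln(1+r)⌉ = ⌈32.352⌉ = 33 payments; the last is £149.57.
Total paid = 32·£423.84 + £149.57 = £13,712.45.
Total interest = total paid − principal = £13,712.45 − £11,485.00 = £2,227.45.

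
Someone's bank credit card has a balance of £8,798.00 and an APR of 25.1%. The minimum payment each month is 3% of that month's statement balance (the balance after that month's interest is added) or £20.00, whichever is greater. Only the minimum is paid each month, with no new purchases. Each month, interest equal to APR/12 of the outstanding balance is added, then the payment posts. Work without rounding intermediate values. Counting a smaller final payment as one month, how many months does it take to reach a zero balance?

322 months

Monthly rate r = 25.1%/12 = 2.09167% = 0.0209167.
While 3% of the post-interest balance exceeds £20.00, each month B ← (B·(1+r))·(1 − 0.03), i.e. B shrinks by the factor (1+r)·0.97 = 0.99029.
This holds for months 1–267. Entering month 268 the balance is £649.90; 3% of the post-interest balance is now below £20.00, so the flat £20.00 minimum applies from here.
From month 268 a fixed £20.00 at rate r clears £649.90 in 55 more payments. Total: 267 + 55 = 322 months.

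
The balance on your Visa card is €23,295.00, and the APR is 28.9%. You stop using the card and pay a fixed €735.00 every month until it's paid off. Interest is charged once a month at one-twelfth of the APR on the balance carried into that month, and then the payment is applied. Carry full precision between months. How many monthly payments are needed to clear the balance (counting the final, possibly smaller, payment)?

Monthly rate r = 28.9%/12 = 2.40833% = 0.0240833.
Recurrence: B ← B·(1+r) − €735.00.
Month 1: interest €561.02; balance after payment €23,121.02.
Month 2: interest €556.83; balance after payment €22,942.85.
Closed form: n = −ln(1 − rB₀/P)/ln(1+r) = −ln(0.23671)/ln(1.02408) ≈ 60.549, so the balance reaches zero during payment 61.

61 months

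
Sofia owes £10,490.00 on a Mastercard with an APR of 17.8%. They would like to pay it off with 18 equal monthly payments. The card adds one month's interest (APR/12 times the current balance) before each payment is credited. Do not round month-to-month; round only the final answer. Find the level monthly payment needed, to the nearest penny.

£668.32

Monthly rate r = 17.8%/12 = 1.48333% = 0.0148333.
Level-payment amortization: P = B₀·r / (1 − (1+r)^(−n)) = 10490.00·0.0148333 / (1 − 1.01483^(−18)).
Denominator 1 − (1+r)^(−18) = 0.23282406.
P = 155.602 / 0.23282406 ≈ 668.32.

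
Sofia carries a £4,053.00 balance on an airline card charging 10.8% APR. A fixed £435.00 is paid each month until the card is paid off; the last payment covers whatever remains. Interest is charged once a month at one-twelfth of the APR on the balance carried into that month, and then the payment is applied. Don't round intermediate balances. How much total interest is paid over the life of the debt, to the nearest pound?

Monthly rate r = 10.8%/12 = 0.9% = 0.009.
Payoff takes n = ⌈−ln(1 − rB₀/P)/ln(1+r)⌉ = ⌈9.775⌉ = 10 payments; the last is £337.43.
Total paid = 9·£435.00 + £337.43 = £4,252.43.
Total interest = total paid − principal = £4,252.43 − £4,053.00 = £199.43.

£199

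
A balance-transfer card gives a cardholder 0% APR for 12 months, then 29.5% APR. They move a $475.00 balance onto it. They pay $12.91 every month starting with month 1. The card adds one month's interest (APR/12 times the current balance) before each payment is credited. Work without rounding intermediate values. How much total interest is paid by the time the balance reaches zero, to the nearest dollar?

Promo months 1–12 at r₀ = 0%/12 = 0; months 13+ at r₁ = 29.5%/12 = 0.0245833.
After month 12 (no interest yet): B = $475.00 − 12·$12.91 = $320.08.
Then at r₁ with $12.91/mo: n₂ = −ln(1 − r₁·B/P)/ln(1+r₁) ≈ 38.72 → 39 more payments.
Total paid = 50·$12.91 + $9.31 = $654.81; interest = $654.81 − $475.00 = $179.81.

$180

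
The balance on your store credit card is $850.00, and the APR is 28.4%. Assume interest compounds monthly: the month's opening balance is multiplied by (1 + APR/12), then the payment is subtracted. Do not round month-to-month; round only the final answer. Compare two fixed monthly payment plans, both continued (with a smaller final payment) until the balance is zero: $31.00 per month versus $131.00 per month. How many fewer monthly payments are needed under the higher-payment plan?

Monthly rate r = 28.4%/12 = 2.36667% = 0.0236667.
At $31.00/mo: n = ⌈−ln(1 − rB₀/P)/ln(1+r)⌉ = 45 payments (last $23.33); total interest = total paid − $850.00 = $537.33.
At $131.00/mo: 8 payments (last $16.87); total interest $83.87.
Payments saved = 45 − 8 = 37.

37 fewer payments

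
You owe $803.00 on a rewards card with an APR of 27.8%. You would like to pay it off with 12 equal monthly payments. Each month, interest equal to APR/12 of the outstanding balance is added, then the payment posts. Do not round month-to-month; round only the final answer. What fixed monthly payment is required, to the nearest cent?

Monthly rate r = 27.8%/12 = 2.31667% = 0.0231667.
Level-payment amortization: P = B₀·r / (1 − (1+r)^(−n)) = 803.00·0.0231667 / (1 − 1.02317^(−12)).
Denominator 1 − (1+r)^(−12) = 0.240297765.
P = 18.6028 / 0.240297765 ≈ 77.42.

$77.42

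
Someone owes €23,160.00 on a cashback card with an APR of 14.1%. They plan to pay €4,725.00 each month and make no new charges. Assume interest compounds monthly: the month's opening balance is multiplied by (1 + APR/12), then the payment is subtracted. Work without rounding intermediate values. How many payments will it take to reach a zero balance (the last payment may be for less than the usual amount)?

6 payments

Monthly rate r = 14.1%/12 = 1.175% = 0.01175.
Recurrence: B ← B·(1+r) − €4,725.00.
Month 1: interest €272.13; balance after payment €18,707.13.
Month 2: interest €219.81; balance after payment €14,201.94.
Month 3: interest €166.87; balance after payment €9,643.81.
Month 4: interest €113.31; balance after payment €5,032.13.
Month 5: interest €59.13; balance after payment €366.25.
Month 6: interest €4.30; balance after payment €0.00.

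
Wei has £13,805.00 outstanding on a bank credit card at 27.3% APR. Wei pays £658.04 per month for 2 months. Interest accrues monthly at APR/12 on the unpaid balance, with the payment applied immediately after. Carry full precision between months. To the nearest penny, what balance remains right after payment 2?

Monthly rate r = 27.3%/12 = 2.275% = 0.02275.
Each month: B ← B·(1+r) − £658.04.
Month 1: interest £314.06; balance after payment £13,461.02.
Month 2: interest £306.24; balance after payment £13,109.22.

£13,109.22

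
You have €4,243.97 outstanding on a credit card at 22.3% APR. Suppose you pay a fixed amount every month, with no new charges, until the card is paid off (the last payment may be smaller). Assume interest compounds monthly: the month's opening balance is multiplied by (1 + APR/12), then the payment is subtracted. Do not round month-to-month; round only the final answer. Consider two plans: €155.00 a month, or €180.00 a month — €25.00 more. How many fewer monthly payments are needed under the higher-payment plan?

7 fewer payments

Monthly rate r = 22.3%/12 = 1.85833% = 0.0185833.
At €155.00/mo: n = ⌈−ln(1 − rB₀/P)/ln(1+r)⌉ = 39 payments (last €95.12); total interest = total paid − €4,243.97 = €1,741.15.
At €180.00/mo: 32 payments (last €56.33); total interest €1,392.36.
Payments saved = 39 − 32 = 7.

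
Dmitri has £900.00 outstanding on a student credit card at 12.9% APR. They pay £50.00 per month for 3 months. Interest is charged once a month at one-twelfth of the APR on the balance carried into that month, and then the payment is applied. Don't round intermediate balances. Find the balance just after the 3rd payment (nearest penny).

£777.72

Monthly rate r = 12.9%/12 = 1.075% = 0.01075.
Each month: B ← B·(1+r) − £50.00.
Month 1: interest £9.68; balance after payment £859.67.
Month 2: interest £9.24; balance after payment £818.92.
Month 3: interest £8.80; balance after payment £777.72.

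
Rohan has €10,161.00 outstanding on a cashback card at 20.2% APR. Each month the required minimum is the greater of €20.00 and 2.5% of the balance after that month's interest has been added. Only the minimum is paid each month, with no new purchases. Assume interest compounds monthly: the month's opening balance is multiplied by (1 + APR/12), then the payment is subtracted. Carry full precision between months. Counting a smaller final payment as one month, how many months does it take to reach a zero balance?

Monthly rate r = 20.2%/12 = 1.68333% = 0.0168333.
While 2.5% of the post-interest balance exceeds €20.00, each month B ← (B·(1+r))·(1 − 0.025), i.e. B shrinks by the factor (1+r)·0.975 = 0.99141.
This holds for months 1–297. Entering month 298 the balance is €784.31; 2.5% of the post-interest balance is now below €20.00, so the flat €20.00 minimum applies from here.
From month 298 a fixed €20.00 at rate r clears €784.31 in 65 more payments. Total: 297 + 65 = 362 months.

362 months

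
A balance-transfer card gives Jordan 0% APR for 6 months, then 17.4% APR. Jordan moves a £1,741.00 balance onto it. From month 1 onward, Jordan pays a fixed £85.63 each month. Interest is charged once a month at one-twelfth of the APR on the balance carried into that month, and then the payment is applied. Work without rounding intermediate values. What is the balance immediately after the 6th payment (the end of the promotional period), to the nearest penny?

£1,227.22

Promo months 1–6 at r₀ = 0%/12 = 0; months 7+ at r₁ = 17.4%/12 = 0.0145.
After month 6 (no interest yet): B = £1,741.00 − 6·£85.63 = £1,227.22.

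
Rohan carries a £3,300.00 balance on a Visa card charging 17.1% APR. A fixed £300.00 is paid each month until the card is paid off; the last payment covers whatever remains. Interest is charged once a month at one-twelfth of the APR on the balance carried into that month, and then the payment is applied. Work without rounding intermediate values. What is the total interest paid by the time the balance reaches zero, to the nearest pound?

Monthly rate r = 17.1%/12 = 1.425% = 0.01425.
Payoff takes n = ⌈−ln(1 − rB₀/P)/ln(1+r)⌉ = ⌈12.049⌉ = 13 payments; the last is £14.91.
Total paid = 12·£300.00 + £14.91 = £3,614.91.
Total interest = total paid − principal = £3,614.91 − £3,300.00 = £314.91.

£315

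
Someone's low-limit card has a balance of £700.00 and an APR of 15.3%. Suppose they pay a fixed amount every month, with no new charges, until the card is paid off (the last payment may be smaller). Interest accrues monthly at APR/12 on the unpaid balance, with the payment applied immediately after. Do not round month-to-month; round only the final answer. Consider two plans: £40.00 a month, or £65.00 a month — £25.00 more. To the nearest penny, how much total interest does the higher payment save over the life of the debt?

Monthly rate r = 15.3%/12 = 1.275% = 0.01275.
At £40.00/mo: n = ⌈−ln(1 − rB₀/P)/ln(1+r)⌉ = 20 payments (last £37.14); total interest = total paid − £700.00 = £97.14.
At £65.00/mo: 12 payments (last £42.85); total interest £57.85.
Interest saved = £97.14 − £57.85 = £39.29.

£39.29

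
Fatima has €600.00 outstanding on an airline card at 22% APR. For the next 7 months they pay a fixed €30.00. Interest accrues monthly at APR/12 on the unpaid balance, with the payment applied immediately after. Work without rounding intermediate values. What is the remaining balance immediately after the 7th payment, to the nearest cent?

Monthly rate r = 22%/12 = 1.83333% = 0.0183333.
Each month: B ← B·(1+r) − €30.00.
Month 1: interest €11.00; balance after payment €581.00.
Month 2: interest €10.65; balance after payment €561.65.
Month 3: interest €10.30; balance after payment €541.95.
Month 4: interest €9.94; balance after payment €521.88.
Month 5: interest €9.57; balance after payment €501.45.
Month 6: interest €9.19; balance after payment €480.65.
Month 7: interest €8.81; balance after payment €459.46.

€459.46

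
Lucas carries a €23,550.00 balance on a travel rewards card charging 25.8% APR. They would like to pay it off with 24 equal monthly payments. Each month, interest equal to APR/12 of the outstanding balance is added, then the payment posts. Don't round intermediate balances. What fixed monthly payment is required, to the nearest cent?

Monthly rate r = 25.8%/12 = 2.15% = 0.0215.
Level-payment amortization: P = B₀·r / (1 − (1+r)^(−n)) = 23550.00·0.0215 / (1 − 1.0215^(−24)).
Denominator 1 − (1+r)^(−24) = 0.399823348.
P = 506.325 / 0.399823348 ≈ 1266.37.

€1,266.37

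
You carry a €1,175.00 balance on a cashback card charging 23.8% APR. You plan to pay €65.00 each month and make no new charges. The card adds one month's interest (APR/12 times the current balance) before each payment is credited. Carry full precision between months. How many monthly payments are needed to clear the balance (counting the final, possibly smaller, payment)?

Monthly rate r = 23.8%/12 = 1.98333% = 0.0198333.
Recurrence: B ← B·(1+r) − €65.00.
Month 1: interest €23.30; balance after payment €1,133.30.
Month 2: interest €22.48; balance after payment €1,090.78.
Closed form: n = −ln(1 − rB₀/P)/ln(1+r) = −ln(0.64147)/ln(1.01983) ≈ 22.607, so the balance reaches zero during payment 23.

23 payments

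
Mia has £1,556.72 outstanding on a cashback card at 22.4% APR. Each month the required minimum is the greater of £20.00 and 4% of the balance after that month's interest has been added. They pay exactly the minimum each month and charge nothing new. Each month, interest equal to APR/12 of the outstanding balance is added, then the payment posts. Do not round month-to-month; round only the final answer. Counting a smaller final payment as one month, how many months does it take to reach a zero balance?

Monthly rate r = 22.4%/12 = 1.86667% = 0.0186667.
While 4% of the post-interest balance exceeds £20.00, each month B ← (B·(1+r))·(1 − 0.04), i.e. B shrinks by the factor (1+r)·0.96 = 0.97792.
This holds for months 1–52. Entering month 53 the balance is £487.51; 4% of the post-interest balance is now below £20.00, so the flat £20.00 minimum applies from here.
From month 53 a fixed £20.00 at rate r clears £487.51 in 33 more payments. Total: 52 + 33 = 85 months.

85 months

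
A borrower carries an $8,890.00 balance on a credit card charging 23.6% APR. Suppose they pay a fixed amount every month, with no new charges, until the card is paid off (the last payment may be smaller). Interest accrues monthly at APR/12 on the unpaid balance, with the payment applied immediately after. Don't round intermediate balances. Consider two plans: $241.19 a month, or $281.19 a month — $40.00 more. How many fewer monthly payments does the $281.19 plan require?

Monthly rate r = 23.6%/12 = 1.96667% = 0.0196667.
At $241.19/mo: n = ⌈−ln(1 − rB₀/P)/ln(1+r)⌉ = 67 payments (last $64.73); total interest = total paid − $8,890.00 = $7,093.27.
At $281.19/mo: 50 payments (last $259.37); total interest $5,147.68.
Payments saved = 67 − 50 = 17.

17 fewer payments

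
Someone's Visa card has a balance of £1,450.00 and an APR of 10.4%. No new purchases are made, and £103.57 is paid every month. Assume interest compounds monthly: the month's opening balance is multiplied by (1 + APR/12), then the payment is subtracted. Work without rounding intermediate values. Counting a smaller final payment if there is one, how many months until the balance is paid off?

Monthly rate r = 10.4%/12 = 0.866667% = 0.00866667.
Recurrence: B ← B·(1+r) − £103.57.
Month 1: interest £12.57; balance after payment £1,359.00.
Month 2: interest £11.78; balance after payment £1,267.20.
Closed form: n = −ln(1 − rB₀/P)/ln(1+r) = −ln(0.87866)/ln(1.00867) ≈ 14.990, so the balance reaches zero during payment 15.

15 payments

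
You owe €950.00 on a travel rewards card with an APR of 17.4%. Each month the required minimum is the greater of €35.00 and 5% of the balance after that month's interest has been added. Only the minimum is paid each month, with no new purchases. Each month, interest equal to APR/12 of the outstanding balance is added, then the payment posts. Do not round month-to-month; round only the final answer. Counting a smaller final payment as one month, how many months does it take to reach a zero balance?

Monthly rate r = 17.4%/12 = 1.45% = 0.0145.
While 5% of the post-interest balance exceeds €35.00, each month B ← (B·(1+r))·(1 − 0.05), i.e. B shrinks by the factor (1+r)·0.95 = 0.96377.
This holds for months 1–9. Entering month 10 the balance is €681.56; 5% of the post-interest balance is now below €35.00, so the flat €35.00 minimum applies from here.
From month 10 a fixed €35.00 at rate r clears €681.56 in 24 more payments. Total: 9 + 24 = 33 months.

33 months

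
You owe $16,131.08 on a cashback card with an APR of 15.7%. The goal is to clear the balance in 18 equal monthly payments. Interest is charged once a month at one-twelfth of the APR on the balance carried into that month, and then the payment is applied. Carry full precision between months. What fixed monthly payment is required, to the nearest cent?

Monthly rate r = 15.7%/12 = 1.30833% = 0.0130833.
Level-payment amortization: P = B₀·r / (1 − (1+r)^(−n)) = 16131.08·0.0130833 / (1 − 1.01308^(−18)).
Denominator 1 − (1+r)^(−18) = 0.208616615.
P = 211.048 / 0.208616615 ≈ 1011.66.

$1,011.66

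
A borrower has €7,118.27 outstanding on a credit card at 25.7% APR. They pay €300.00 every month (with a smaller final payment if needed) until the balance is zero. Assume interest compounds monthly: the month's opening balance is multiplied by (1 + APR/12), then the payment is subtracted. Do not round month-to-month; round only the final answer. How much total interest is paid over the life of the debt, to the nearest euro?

€2,929

Monthly rate r = 25.7%/12 = 2.14167% = 0.0214167.
Payoff takes n = ⌈−ln(1 − rB₀/P)/ln(1+r)⌉ = ⌈33.487⌉ = 34 payments; the last is €146.96.
Total paid = 33·€300.00 + €146.96 = €10,046.96.
Total interest = total paid − principal = €10,046.96 − €7,118.27 = €2,928.69.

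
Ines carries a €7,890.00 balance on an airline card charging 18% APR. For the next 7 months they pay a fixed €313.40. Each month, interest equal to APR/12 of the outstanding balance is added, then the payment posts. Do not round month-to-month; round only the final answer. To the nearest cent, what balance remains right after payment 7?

€6,461.65

Monthly rate r = 18%/12 = 1.5% = 0.015.
Each month: B ← B·(1+r) − €313.40.
Month 1: interest €118.35; balance after payment €7,694.95.
Month 2: interest €115.42; balance after payment €7,496.97.
Month 3: interest €112.45; balance after payment €7,296.03.
Month 4: interest €109.44; balance after payment €7,092.07.
Month 5: interest €106.38; balance after payment €6,885.05.
Month 6: interest €103.28; balance after payment €6,674.93.
Month 7: interest €100.12; balance after payment €6,461.65.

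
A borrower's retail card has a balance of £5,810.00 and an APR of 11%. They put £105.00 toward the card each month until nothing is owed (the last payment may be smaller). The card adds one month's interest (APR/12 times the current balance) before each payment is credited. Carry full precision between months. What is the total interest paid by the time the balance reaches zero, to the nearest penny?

Monthly rate r = 11%/12 = 0.916667% = 0.00916667.
Payoff takes n = ⌈−ln(1 − rB₀/P)/ln(1+r)⌉ = ⌈77.557⌉ = 78 payments; the last is £58.56.
Total paid = 77·£105.00 + £58.56 = £8,143.56.
Total interest = total paid − principal = £8,143.56 − £5,810.00 = £2,333.56.

£2,333.56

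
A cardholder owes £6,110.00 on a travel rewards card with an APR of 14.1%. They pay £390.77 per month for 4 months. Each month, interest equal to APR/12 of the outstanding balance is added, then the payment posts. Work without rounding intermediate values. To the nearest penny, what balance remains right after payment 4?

£4,811.43

Monthly rate r = 14.1%/12 = 1.175% = 0.01175.
Each month: B ← B·(1+r) − £390.77.
Month 1: interest £71.79; balance after payment £5,791.02.
Month 2: interest £68.04; balance after payment £5,468.30.
Month 3: interest £64.25; balance after payment £5,141.78.
Month 4: interest £60.42; balance after payment £4,811.43.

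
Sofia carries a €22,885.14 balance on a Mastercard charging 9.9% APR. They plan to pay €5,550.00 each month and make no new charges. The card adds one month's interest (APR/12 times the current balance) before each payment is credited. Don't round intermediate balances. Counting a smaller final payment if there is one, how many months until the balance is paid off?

5 payments

Monthly rate r = 9.9%/12 = 0.825% = 0.00825.
Recurrence: B ← B·(1+r) − €5,550.00.
Month 1: interest €188.80; balance after payment €17,523.94.
Month 2: interest €144.57; balance after payment €12,118.51.
Month 3: interest €99.98; balance after payment €6,668.49.
Month 4: interest €55.02; balance after payment €1,173.51.
Month 5: interest €9.68; balance after payment €0.00.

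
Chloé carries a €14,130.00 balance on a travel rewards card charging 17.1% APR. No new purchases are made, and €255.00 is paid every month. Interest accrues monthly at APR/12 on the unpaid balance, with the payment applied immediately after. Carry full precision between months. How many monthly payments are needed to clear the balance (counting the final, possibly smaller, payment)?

Monthly rate r = 17.1%/12 = 1.425% = 0.01425.
Recurrence: B ← B·(1+r) − €255.00.
Month 1: interest €201.35; balance after payment €14,076.35.
Month 2: interest €200.59; balance after payment €14,021.94.
Closed form: n = −ln(1 − rB₀/P)/ln(1+r) = −ln(0.21038)/ln(1.01425) ≈ 110.169, so the balance reaches zero during payment 111.

111 months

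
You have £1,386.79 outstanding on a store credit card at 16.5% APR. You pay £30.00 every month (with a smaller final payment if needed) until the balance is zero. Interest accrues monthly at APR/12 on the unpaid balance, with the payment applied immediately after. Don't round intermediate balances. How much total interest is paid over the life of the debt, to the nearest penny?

Monthly rate r = 16.5%/12 = 1.375% = 0.01375.
Payoff takes n = ⌈−ln(1 − rB₀/P)/ln(1+r)⌉ = ⌈73.924⌉ = 74 payments; the last is £27.75.
Total paid = 73·£30.00 + £27.75 = £2,217.75.
Total interest = total paid − principal = £2,217.75 − £1,386.79 = £830.96.

£830.96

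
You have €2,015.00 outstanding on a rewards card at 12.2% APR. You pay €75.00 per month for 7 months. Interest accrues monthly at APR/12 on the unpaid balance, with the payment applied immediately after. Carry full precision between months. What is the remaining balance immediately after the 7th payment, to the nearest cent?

€1,621.56

Monthly rate r = 12.2%/12 = 1.01667% = 0.0101667.
Each month: B ← B·(1+r) − €75.00.
Month 1: interest €20.49; balance after payment €1,960.49.
Month 2: interest €19.93; balance after payment €1,905.42.
Month 3: interest €19.37; balance after payment €1,849.79.
Month 4: interest €18.81; balance after payment €1,793.60.
Month 5: interest €18.23; balance after payment €1,736.83.
Month 6: interest €17.66; balance after payment €1,679.49.
Month 7: interest €17.07; balance after payment €1,621.56.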